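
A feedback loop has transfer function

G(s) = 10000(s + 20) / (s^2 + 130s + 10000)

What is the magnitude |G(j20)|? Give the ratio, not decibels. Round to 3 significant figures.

At s = jω = j20:
zero (s+20): 20 + j20 → |·| = √(20²+20²) = √800 ≈ 28.284, ∠ = arctan(20/20) ≈ 45.00°
quadratic: (j20)² + 130·j20 + 10000 = 9600 + j2600 → |·| ≈ 9945.9, ∠ ≈ 15.15°
|G| = 10000 · 28.284 / 9945.9 ≈ 28.438

28.4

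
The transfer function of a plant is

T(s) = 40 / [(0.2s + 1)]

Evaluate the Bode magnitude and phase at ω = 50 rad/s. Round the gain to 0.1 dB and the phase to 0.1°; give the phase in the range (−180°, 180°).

12.0 dB, -84.3°

At ω = 50 rad/s:
pole (1 + j50·0.2) = 1 + j10 → |·| ≈ 10.05, ∠ ≈ 84.29°
|T| = 40 · 1 / (10.05) ≈ 3.9801
Gain = 20 log₁₀(3.9801) ≈ 12.00 dB
∠T = (0°) − (84.29°) = -84.29°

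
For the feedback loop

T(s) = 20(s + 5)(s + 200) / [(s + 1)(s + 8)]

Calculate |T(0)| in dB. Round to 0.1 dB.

T(0) = 20·5·200 / (1·8) = 2500
20 log₁₀(2500) ≈ 67.96 dB

68.0 dB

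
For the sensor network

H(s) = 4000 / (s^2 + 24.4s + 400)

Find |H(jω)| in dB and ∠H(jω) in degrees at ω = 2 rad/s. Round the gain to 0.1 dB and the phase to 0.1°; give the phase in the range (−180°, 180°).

At s = jω = j2:
quadratic: (j2)² + 24.4·j2 + 400 = 396 + j48.8 → |·| ≈ 399, ∠ ≈ 7.03°
|H| = 4000 / 399 ≈ 10.025
Gain = 20 log₁₀(10.025) ≈ 20.02 dB
∠H = 0.00° − 7.03° = -7.03°

20.0 dB, -7.0°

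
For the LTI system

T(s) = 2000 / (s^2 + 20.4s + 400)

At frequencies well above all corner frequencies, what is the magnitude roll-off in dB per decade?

Each pole contributes −20 dB/decade at high frequency; each zero contributes +20 dB/decade.
Net: 0 zero(s) − 2 pole(s) → -40 dB/decade.

-40 dB/decade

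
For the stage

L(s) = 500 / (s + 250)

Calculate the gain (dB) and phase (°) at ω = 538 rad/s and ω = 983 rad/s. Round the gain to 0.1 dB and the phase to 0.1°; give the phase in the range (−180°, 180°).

At s = jω = j538:
pole (s+250): 250 + j538 → |·| = √(250²+538²) = √351944 ≈ 593.25, ∠ = arctan(538/250) ≈ 65.08°
|L| = 500 / 593.25 ≈ 0.84282
Gain = 20 log₁₀(0.84282) ≈ -1.49 dB
∠L = 0.00° − 65.08° = -65.08°

At s = jω = j983:
pole (s+250): 250 + j983 → |·| = √(250²+983²) = √1028789 ≈ 1014.3, ∠ = arctan(983/250) ≈ 75.73°
|L| = 500 / 1014.3 ≈ 0.49295
Gain = 20 log₁₀(0.49295) ≈ -6.14 dB
∠L = 0.00° − 75.73° = -75.73°

ω = 538: -1.5 dB, -65.1°; ω = 983: -6.1 dB, -75.7°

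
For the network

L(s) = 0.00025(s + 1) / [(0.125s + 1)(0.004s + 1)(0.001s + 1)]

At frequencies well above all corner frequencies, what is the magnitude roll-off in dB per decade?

Each pole contributes −20 dB/decade at high frequency; each zero contributes +20 dB/decade.
Net: 1 zero(s) − 3 pole(s) → -40 dB/decade.

-40 dB/decade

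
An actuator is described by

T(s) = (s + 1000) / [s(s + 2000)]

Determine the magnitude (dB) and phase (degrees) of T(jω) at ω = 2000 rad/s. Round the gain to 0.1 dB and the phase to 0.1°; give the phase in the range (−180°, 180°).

At s = jω = j2000:
zero (s+1000): 1000 + j2000 → |·| = √(1000²+2000²) = √5000000 ≈ 2236.1, ∠ = arctan(2000/1000) ≈ 63.43°
pole (s+2000): 2000 + j2000 → |·| = √(2000²+2000²) = √8000000 ≈ 2828.4, ∠ = arctan(2000/2000) ≈ 45.00°
pole at origin: |s| = 2000, ∠ = 90.00° (in denominator)
|T| = 1 · 2236.1 / 5.6568e+06 ≈ 0.00039529
Gain = 20 log₁₀(0.00039529) ≈ -68.06 dB
∠T = 63.43° − 135.00° = -71.57°

-68.1 dB, -71.6°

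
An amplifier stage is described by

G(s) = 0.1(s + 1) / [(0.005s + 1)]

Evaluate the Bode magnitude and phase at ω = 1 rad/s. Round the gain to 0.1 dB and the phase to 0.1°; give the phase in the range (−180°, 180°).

At ω = 1 rad/s:
zero (1 + j1·1) = 1 + j1 → |·| ≈ 1.4142, ∠ ≈ 45.00°
pole (1 + j1·0.005) = 1 + j0.005 → |·| ≈ 1, ∠ ≈ 0.29°
|G| = 0.1 · 1.4142 / (1) ≈ 0.14142
Gain = 20 log₁₀(0.14142) ≈ -16.99 dB
∠G = (45.00°) − (0.29°) = 44.71°

-17.0 dB, 44.7°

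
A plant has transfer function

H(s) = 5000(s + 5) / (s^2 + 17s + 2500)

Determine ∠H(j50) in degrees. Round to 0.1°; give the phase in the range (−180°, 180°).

At s = jω = j50:
zero (s+5): 5 + j50 → |·| = √(5²+50²) = √2525 ≈ 50.249, ∠ = arctan(50/5) ≈ 84.29°
quadratic: (j50)² + 17·j50 + 2500 = 0 + j850 → |·| ≈ 850, ∠ ≈ 90.00°
∠H = 84.29° − 90.00° = -5.71°

-5.7°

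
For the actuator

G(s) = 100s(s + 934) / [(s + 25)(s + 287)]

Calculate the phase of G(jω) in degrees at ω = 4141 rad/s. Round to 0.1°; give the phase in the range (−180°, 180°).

At s = jω = j4141:
zero (s+934): 934 + j4141 → |·| = √(934²+4141²) = √18020237 ≈ 4245, ∠ = arctan(4141/934) ≈ 77.29°
zero at origin: s = j4141 → |·| = 4141, ∠ = 90.00°
pole (s+25): 25 + j4141 → |·| = √(25²+4141²) = √17148506 ≈ 4141.1, ∠ = arctan(4141/25) ≈ 89.65°
pole (s+287): 287 + j4141 → |·| = √(287²+4141²) = √17230250 ≈ 4150.9, ∠ = arctan(4141/287) ≈ 86.04°
∠G = 167.29° − 175.69° = -8.40°

-8.4°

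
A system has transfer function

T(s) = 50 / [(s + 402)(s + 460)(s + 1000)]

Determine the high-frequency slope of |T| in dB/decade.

Each pole contributes −20 dB/decade at high frequency; each zero contributes +20 dB/decade.
Net: 0 zero(s) − 3 pole(s) → -60 dB/decade.

-60 dB/decade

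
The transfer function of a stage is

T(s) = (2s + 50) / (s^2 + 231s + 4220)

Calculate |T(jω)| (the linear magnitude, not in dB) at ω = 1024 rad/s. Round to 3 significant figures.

0.00191

Substitute s = j1024:
Numerator: 2(j1024) + 50 = 50 + j2048
Denominator: (j1024)^2 + 231(j1024) + 4220 = -1044356 + j236544
|N| = √(50² + 2048²) ≈ 2048.6, ∠N ≈ 88.60°
|D| = √(1044356² + 236544²) ≈ 1.0708e+06, ∠D ≈ 167.24°
|T| = 2048.6 / 1.0708e+06 ≈ 0.0019131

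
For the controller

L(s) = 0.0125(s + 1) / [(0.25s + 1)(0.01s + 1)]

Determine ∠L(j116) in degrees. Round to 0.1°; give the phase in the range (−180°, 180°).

-47.8°

At ω = 116 rad/s:
zero (1 + j116·1) = 1 + j116 → |·| ≈ 116, ∠ ≈ 89.51°
pole (1 + j116·0.25) = 1 + j29 → |·| ≈ 29.017, ∠ ≈ 88.03°
pole (1 + j116·0.01) = 1 + j1.16 → |·| ≈ 1.5315, ∠ ≈ 49.24°
∠L = (89.51°) − (88.03° + 49.24°) = -47.76°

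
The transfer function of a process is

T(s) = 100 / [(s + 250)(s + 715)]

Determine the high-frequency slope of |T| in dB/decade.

-40 dB/decade

Each pole contributes −20 dB/decade at high frequency; each zero contributes +20 dB/decade.
Net: 0 zero(s) − 2 pole(s) → -40 dB/decade.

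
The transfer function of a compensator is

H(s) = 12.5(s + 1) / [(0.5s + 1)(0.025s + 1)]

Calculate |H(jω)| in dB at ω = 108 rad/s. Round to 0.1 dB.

At ω = 108 rad/s:
zero (1 + j108·1) = 1 + j108 → |·| ≈ 108, ∠ ≈ 89.47°
pole (1 + j108·0.5) = 1 + j54 → |·| ≈ 54.009, ∠ ≈ 88.94°
pole (1 + j108·0.025) = 1 + j2.7 → |·| ≈ 2.8792, ∠ ≈ 69.68°
|H| = 12.5 · 108 / (54.009 · 2.8792) ≈ 8.6815
Gain = 20 log₁₀(8.6815) ≈ 18.77 dB

18.8 dB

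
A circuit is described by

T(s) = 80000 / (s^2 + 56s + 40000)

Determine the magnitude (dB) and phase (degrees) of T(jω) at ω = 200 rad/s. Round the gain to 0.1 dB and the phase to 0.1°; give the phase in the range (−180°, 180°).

At s = jω = j200:
quadratic: (j200)² + 56·j200 + 40000 = 0 + j11200 → |·| ≈ 11200, ∠ ≈ 90.00°
|T| = 80000 / 11200 ≈ 7.1429
Gain = 20 log₁₀(7.1429) ≈ 17.08 dB
∠T = 0.00° − 90.00° = -90.00°

17.1 dB, -90.0°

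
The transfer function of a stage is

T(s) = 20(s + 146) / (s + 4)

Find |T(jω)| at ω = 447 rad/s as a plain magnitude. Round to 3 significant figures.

21.0

At s = jω = j447:
zero (s+146): 146 + j447 → |·| = √(146²+447²) = √221125 ≈ 470.24, ∠ = arctan(447/146) ≈ 71.91°
pole (s+4): 4 + j447 → |·| = √(4²+447²) = √199825 ≈ 447.02, ∠ = arctan(447/4) ≈ 89.49°
|T| = 20 · 470.24 / 447.02 ≈ 21.039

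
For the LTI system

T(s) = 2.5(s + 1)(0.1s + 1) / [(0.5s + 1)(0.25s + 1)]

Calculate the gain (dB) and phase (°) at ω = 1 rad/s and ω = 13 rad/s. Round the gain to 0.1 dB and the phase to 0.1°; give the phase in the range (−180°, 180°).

ω = 1: 9.8 dB, 10.1°; ω = 13: 7.6 dB, -16.1°

At ω = 1 rad/s:
zero (1 + j1·1) = 1 + j1 → |·| ≈ 1.4142, ∠ ≈ 45.00°
zero (1 + j1·0.1) = 1 + j0.1 → |·| ≈ 1.005, ∠ ≈ 5.71°
pole (1 + j1·0.5) = 1 + j0.5 → |·| ≈ 1.118, ∠ ≈ 26.57°
pole (1 + j1·0.25) = 1 + j0.25 → |·| ≈ 1.0308, ∠ ≈ 14.04°
|T| = 2.5 · 1.4142 · 1.005 / (1.118 · 1.0308) ≈ 3.0832
Gain = 20 log₁₀(3.0832) ≈ 9.78 dB
∠T = (45.00° + 5.71°) − (26.57° + 14.04°) = 10.10°

At ω = 13 rad/s:
zero (1 + j13·1) = 1 + j13 → |·| ≈ 13.038, ∠ ≈ 85.60°
zero (1 + j13·0.1) = 1 + j1.3 → |·| ≈ 1.6401, ∠ ≈ 52.43°
pole (1 + j13·0.5) = 1 + j6.5 → |·| ≈ 6.5765, ∠ ≈ 81.25°
pole (1 + j13·0.25) = 1 + j3.25 → |·| ≈ 3.4004, ∠ ≈ 72.90°
|T| = 2.5 · 13.038 · 1.6401 / (6.5765 · 3.4004) ≈ 2.3905
Gain = 20 log₁₀(2.3905) ≈ 7.57 dB
∠T = (85.60° + 52.43°) − (81.25° + 72.90°) = -16.12°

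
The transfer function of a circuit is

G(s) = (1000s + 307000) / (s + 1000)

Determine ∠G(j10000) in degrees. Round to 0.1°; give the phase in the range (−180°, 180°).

Substitute s = j10000:
Numerator: 1000(j10000) + 307000 = 307000 + j10000000
Denominator: (j10000) + 1000 = 1000 + j10000
|N| = √(307000² + 10000000²) ≈ 1.0005e+07, ∠N ≈ 88.24°
|D| = √(1000² + 10000²) ≈ 10050, ∠D ≈ 84.29°
∠G = 88.24° − 84.29° = 3.95°

4.0°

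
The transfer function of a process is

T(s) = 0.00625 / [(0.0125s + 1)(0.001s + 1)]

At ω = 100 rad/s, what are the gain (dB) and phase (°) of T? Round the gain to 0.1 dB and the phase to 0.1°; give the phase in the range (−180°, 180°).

-48.2 dB, -57.1°

At ω = 100 rad/s:
pole (1 + j100·0.0125) = 1 + j1.25 → |·| ≈ 1.6008, ∠ ≈ 51.34°
pole (1 + j100·0.001) = 1 + j0.1 → |·| ≈ 1.005, ∠ ≈ 5.71°
|T| = 0.00625 · 1 / (1.6008 · 1.005) ≈ 0.0038849
Gain = 20 log₁₀(0.0038849) ≈ -48.21 dB
∠T = (0°) − (51.34° + 5.71°) = -57.05°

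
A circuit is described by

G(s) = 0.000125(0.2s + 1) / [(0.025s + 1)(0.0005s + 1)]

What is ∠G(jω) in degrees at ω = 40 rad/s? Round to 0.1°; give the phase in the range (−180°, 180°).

36.7°

At ω = 40 rad/s:
zero (1 + j40·0.2) = 1 + j8 → |·| ≈ 8.0623, ∠ ≈ 82.87°
pole (1 + j40·0.025) = 1 + j1 → |·| ≈ 1.4142, ∠ ≈ 45.00°
pole (1 + j40·0.0005) = 1 + j0.02 → |·| ≈ 1.0002, ∠ ≈ 1.15°
∠G = (82.87°) − (45.00° + 1.15°) = 36.72°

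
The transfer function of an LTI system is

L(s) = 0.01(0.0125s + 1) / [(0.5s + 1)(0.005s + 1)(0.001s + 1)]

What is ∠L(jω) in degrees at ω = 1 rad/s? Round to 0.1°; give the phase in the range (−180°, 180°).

At ω = 1 rad/s:
zero (1 + j1·0.0125) = 1 + j0.0125 → |·| ≈ 1.0001, ∠ ≈ 0.72°
pole (1 + j1·0.5) = 1 + j0.5 → |·| ≈ 1.118, ∠ ≈ 26.57°
pole (1 + j1·0.005) = 1 + j0.005 → |·| ≈ 1, ∠ ≈ 0.29°
pole (1 + j1·0.001) = 1 + j0.001 → |·| ≈ 1, ∠ ≈ 0.06°
∠L = (0.72°) − (26.57° + 0.29° + 0.06°) = -26.20°

-26.2°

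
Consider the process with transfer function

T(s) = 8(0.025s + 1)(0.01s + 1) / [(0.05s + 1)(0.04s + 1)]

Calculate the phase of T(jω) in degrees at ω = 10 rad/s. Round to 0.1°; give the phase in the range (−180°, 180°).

-28.6°

At ω = 10 rad/s:
zero (1 + j10·0.025) = 1 + j0.25 → |·| ≈ 1.0308, ∠ ≈ 14.04°
zero (1 + j10·0.01) = 1 + j0.1 → |·| ≈ 1.005, ∠ ≈ 5.71°
pole (1 + j10·0.05) = 1 + j0.5 → |·| ≈ 1.118, ∠ ≈ 26.57°
pole (1 + j10·0.04) = 1 + j0.4 → |·| ≈ 1.077, ∠ ≈ 21.80°
∠T = (14.04° + 5.71°) − (26.57° + 21.80°) = -28.62°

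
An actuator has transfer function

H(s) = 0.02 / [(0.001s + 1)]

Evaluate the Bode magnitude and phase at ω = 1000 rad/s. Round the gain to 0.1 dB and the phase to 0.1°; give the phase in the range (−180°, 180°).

-37.0 dB, -45.0°

At ω = 1000 rad/s:
pole (1 + j1000·0.001) = 1 + j1 → |·| ≈ 1.4142, ∠ ≈ 45.00°
|H| = 0.02 · 1 / (1.4142) ≈ 0.014142
Gain = 20 log₁₀(0.014142) ≈ -36.99 dB
∠H = (0°) − (45.00°) = -45.00°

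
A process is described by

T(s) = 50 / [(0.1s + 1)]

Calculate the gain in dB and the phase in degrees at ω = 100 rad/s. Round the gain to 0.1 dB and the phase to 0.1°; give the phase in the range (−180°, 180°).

At ω = 100 rad/s:
pole (1 + j100·0.1) = 1 + j10 → |·| ≈ 10.05, ∠ ≈ 84.29°
|T| = 50 · 1 / (10.05) ≈ 4.9751
Gain = 20 log₁₀(4.9751) ≈ 13.94 dB
∠T = (0°) − (84.29°) = -84.29°

13.9 dB, -84.3°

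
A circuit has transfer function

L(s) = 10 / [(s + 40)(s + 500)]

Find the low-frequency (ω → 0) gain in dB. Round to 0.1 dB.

-66.0 dB

L(0) = 10 / (40·500) = 0.0005
20 log₁₀(0.0005) ≈ -66.02 dB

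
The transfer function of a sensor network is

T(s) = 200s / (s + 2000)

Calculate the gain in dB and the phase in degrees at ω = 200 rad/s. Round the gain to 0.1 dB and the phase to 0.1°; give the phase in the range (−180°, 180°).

At s = jω = j200:
zero at origin: s = j200 → |·| = 200, ∠ = 90.00°
pole (s+2000): 2000 + j200 → |·| = √(2000²+200²) = √4040000 ≈ 2010, ∠ = arctan(200/2000) ≈ 5.71°
|T| = 200 · 200 / 2010 ≈ 19.9
Gain = 20 log₁₀(19.9) ≈ 25.98 dB
∠T = 90.00° − 5.71° = 84.29°

26.0 dB, 84.3°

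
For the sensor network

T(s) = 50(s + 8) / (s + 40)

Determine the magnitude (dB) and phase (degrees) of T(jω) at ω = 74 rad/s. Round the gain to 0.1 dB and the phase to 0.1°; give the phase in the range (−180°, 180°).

At s = jω = j74:
zero (s+8): 8 + j74 → |·| = √(8²+74²) = √5540 ≈ 74.431, ∠ = arctan(74/8) ≈ 83.83°
pole (s+40): 40 + j74 → |·| = √(40²+74²) = √7076 ≈ 84.119, ∠ = arctan(74/40) ≈ 61.61°
|T| = 50 · 74.431 / 84.119 ≈ 44.241
Gain = 20 log₁₀(44.241) ≈ 32.92 dB
∠T = 83.83° − 61.61° = 22.22°

32.9 dB, 22.2°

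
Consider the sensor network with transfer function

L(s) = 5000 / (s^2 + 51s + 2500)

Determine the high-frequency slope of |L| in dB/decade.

Each pole contributes −20 dB/decade at high frequency; each zero contributes +20 dB/decade.
Net: 0 zero(s) − 2 pole(s) → -40 dB/decade.

-40 dB/decade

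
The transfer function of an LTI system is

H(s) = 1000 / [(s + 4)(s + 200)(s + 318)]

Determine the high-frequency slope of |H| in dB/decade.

-60 dB/decade

Each pole contributes −20 dB/decade at high frequency; each zero contributes +20 dB/decade.
Net: 0 zero(s) − 3 pole(s) → -60 dB/decade.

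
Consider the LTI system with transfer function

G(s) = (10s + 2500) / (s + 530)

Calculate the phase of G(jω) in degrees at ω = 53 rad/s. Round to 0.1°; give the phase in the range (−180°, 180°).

6.3°

Substitute s = j53:
Numerator: 10(j53) + 2500 = 2500 + j530
Denominator: (j53) + 530 = 530 + j53
|N| = √(2500² + 530²) ≈ 2555.6, ∠N ≈ 11.97°
|D| = √(530² + 53²) ≈ 532.64, ∠D ≈ 5.71°
∠G = 11.97° − 5.71° = 6.26°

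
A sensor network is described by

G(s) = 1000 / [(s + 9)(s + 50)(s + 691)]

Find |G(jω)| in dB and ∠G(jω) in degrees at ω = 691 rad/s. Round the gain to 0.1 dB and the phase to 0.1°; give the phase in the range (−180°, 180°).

-113.4 dB, 139.9°

At s = jω = j691:
pole (s+9): 9 + j691 → |·| = √(9²+691²) = √477562 ≈ 691.06, ∠ = arctan(691/9) ≈ 89.25°
pole (s+50): 50 + j691 → |·| = √(50²+691²) = √479981 ≈ 692.81, ∠ = arctan(691/50) ≈ 85.86°
pole (s+691): 691 + j691 → |·| = √(691²+691²) = √954962 ≈ 977.22, ∠ = arctan(691/691) ≈ 45.00°
|G| = 1000 / 4.6787e+08 ≈ 2.1373e-06
Gain = 20 log₁₀(2.1373e-06) ≈ -113.40 dB
∠G = 0.00° − 220.11° = -220.11° ≡ 139.89° (principal value)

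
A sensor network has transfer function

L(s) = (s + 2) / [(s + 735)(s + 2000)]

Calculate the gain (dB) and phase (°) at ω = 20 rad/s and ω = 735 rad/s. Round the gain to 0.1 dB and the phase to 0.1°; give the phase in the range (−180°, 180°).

ω = 20: -97.3 dB, 82.2°; ω = 735: -69.6 dB, 24.7°

At s = jω = j20:
zero (s+2): 2 + j20 → |·| = √(2²+20²) = √404 ≈ 20.1, ∠ = arctan(20/2) ≈ 84.29°
pole (s+735): 735 + j20 → |·| = √(735²+20²) = √540625 ≈ 735.27, ∠ = arctan(20/735) ≈ 1.56°
pole (s+2000): 2000 + j20 → |·| = √(2000²+20²) = √4000400 ≈ 2000.1, ∠ = arctan(20/2000) ≈ 0.57°
|L| = 1 · 20.1 / 1.4706e+06 ≈ 1.3668e-05
Gain = 20 log₁₀(1.3668e-05) ≈ -97.29 dB
∠L = 84.29° − 2.13° = 82.16°

At s = jω = j735:
zero (s+2): 2 + j735 → |·| = √(2²+735²) = √540229 ≈ 735, ∠ = arctan(735/2) ≈ 89.84°
pole (s+735): 735 + j735 → |·| = √(735²+735²) = √1080450 ≈ 1039.4, ∠ = arctan(735/735) ≈ 45.00°
pole (s+2000): 2000 + j735 → |·| = √(2000²+735²) = √4540225 ≈ 2130.8, ∠ = arctan(735/2000) ≈ 20.18°
|L| = 1 · 735 / 2.2148e+06 ≈ 0.00033186
Gain = 20 log₁₀(0.00033186) ≈ -69.58 dB
∠L = 89.84° − 65.18° = 24.66°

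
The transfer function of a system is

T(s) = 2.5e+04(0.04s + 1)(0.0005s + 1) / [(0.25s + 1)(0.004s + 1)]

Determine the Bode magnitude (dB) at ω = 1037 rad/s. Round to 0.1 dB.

At ω = 1037 rad/s:
zero (1 + j1037·0.04) = 1 + j41.48 → |·| ≈ 41.492, ∠ ≈ 88.62°
zero (1 + j1037·0.0005) = 1 + j0.5185 → |·| ≈ 1.1264, ∠ ≈ 27.41°
pole (1 + j1037·0.25) = 1 + j259.25 → |·| ≈ 259.25, ∠ ≈ 89.78°
pole (1 + j1037·0.004) = 1 + j4.148 → |·| ≈ 4.2668, ∠ ≈ 76.45°
|T| = 2.5e+04 · 41.492 · 1.1264 / (259.25 · 4.2668) ≈ 1056.3
Gain = 20 log₁₀(1056.3) ≈ 60.48 dB

60.5 dB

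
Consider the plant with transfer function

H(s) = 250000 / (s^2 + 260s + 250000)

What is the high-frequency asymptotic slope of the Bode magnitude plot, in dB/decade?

Each pole contributes −20 dB/decade at high frequency; each zero contributes +20 dB/decade.
Net: 0 zero(s) − 2 pole(s) → -40 dB/decade.

-40 dB/decade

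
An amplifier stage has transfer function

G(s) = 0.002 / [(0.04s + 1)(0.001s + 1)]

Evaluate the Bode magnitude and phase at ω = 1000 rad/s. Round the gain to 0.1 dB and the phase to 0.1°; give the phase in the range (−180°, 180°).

-89.0 dB, -133.6°

At ω = 1000 rad/s:
pole (1 + j1000·0.04) = 1 + j40 → |·| ≈ 40.012, ∠ ≈ 88.57°
pole (1 + j1000·0.001) = 1 + j1 → |·| ≈ 1.4142, ∠ ≈ 45.00°
|G| = 0.002 · 1 / (40.012 · 1.4142) ≈ 3.5345e-05
Gain = 20 log₁₀(3.5345e-05) ≈ -89.03 dB
∠G = (0°) − (88.57° + 45.00°) = -133.57°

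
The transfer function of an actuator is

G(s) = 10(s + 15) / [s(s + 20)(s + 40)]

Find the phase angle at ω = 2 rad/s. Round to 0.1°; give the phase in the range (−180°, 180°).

-91.0°

At s = jω = j2:
zero (s+15): 15 + j2 → |·| = √(15²+2²) = √229 ≈ 15.133, ∠ = arctan(2/15) ≈ 7.59°
pole (s+20): 20 + j2 → |·| = √(20²+2²) = √404 ≈ 20.1, ∠ = arctan(2/20) ≈ 5.71°
pole (s+40): 40 + j2 → |·| = √(40²+2²) = √1604 ≈ 40.05, ∠ = arctan(2/40) ≈ 2.86°
pole at origin: |s| = 2, ∠ = 90.00° (in denominator)
∠G = 7.59° − 98.57° = -90.98°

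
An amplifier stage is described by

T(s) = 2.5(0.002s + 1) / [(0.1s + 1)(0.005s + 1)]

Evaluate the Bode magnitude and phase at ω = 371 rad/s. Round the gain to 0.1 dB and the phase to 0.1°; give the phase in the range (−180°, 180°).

-28.0 dB, -113.6°

At ω = 371 rad/s:
zero (1 + j371·0.002) = 1 + j0.742 → |·| ≈ 1.2452, ∠ ≈ 36.58°
pole (1 + j371·0.1) = 1 + j37.1 → |·| ≈ 37.113, ∠ ≈ 88.46°
pole (1 + j371·0.005) = 1 + j1.855 → |·| ≈ 2.1074, ∠ ≈ 61.67°
|T| = 2.5 · 1.2452 / (37.113 · 2.1074) ≈ 0.039802
Gain = 20 log₁₀(0.039802) ≈ -28.00 dB
∠T = (36.58°) − (88.46° + 61.67°) = -113.55°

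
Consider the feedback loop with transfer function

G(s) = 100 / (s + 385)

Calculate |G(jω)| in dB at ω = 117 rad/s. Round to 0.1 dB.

At s = jω = j117:
pole (s+385): 385 + j117 → |·| = √(385²+117²) = √161914 ≈ 402.39, ∠ = arctan(117/385) ≈ 16.90°
|G| = 100 / 402.39 ≈ 0.24852
Gain = 20 log₁₀(0.24852) ≈ -12.09 dB

-12.1 dB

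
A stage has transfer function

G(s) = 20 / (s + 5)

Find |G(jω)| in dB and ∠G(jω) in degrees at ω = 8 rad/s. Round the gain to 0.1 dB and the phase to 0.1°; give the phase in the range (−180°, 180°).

Substitute s = j8:
Numerator: 20 = 20 + j0
Denominator: (j8) + 5 = 5 + j8
|N| = √(20² + 0²) ≈ 20, ∠N ≈ 0.00°
|D| = √(5² + 8²) ≈ 9.434, ∠D ≈ 57.99°
|G| = 20 / 9.434 ≈ 2.12
Gain = 20 log₁₀(2.12) ≈ 6.53 dB
∠G = 0.00° − 57.99° = -57.99°

6.5 dB, -58.0°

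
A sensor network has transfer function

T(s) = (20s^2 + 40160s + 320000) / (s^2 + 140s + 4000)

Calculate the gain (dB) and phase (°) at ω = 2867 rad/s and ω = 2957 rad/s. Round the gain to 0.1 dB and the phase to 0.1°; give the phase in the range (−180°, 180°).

ω = 2867: 27.7 dB, -32.3°; ω = 2957: 27.7 dB, -31.5°

Substitute s = j2867:
Numerator: 20(j2867)^2 + 40160(j2867) + 320000 = -164073780 + j115138720
Denominator: (j2867)^2 + 140(j2867) + 4000 = -8215689 + j401380
|N| = √(164073780² + 115138720²) ≈ 2.0044e+08, ∠N ≈ 144.94°
|D| = √(8215689² + 401380²) ≈ 8.2255e+06, ∠D ≈ 177.20°
|T| = 2.0044e+08 / 8.2255e+06 ≈ 24.368
Gain = 20 log₁₀(24.368) ≈ 27.74 dB
∠T = 144.94° − 177.20° = -32.26°

Substitute s = j2957:
Numerator: 20(j2957)^2 + 40160(j2957) + 320000 = -174556980 + j118753120
Denominator: (j2957)^2 + 140(j2957) + 4000 = -8739849 + j413980
|N| = √(174556980² + 118753120²) ≈ 2.1112e+08, ∠N ≈ 145.77°
|D| = √(8739849² + 413980²) ≈ 8.7496e+06, ∠D ≈ 177.29°
|T| = 2.1112e+08 / 8.7496e+06 ≈ 24.129
Gain = 20 log₁₀(24.129) ≈ 27.65 dB
∠T = 145.77° − 177.29° = -31.52°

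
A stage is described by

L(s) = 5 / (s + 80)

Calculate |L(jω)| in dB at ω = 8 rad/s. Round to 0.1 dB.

-24.1 dB

At s = jω = j8:
pole (s+80): 80 + j8 → |·| = √(80²+8²) = √6464 ≈ 80.399, ∠ = arctan(8/80) ≈ 5.71°
|L| = 5 / 80.399 ≈ 0.06219
Gain = 20 log₁₀(0.06219) ≈ -24.13 dB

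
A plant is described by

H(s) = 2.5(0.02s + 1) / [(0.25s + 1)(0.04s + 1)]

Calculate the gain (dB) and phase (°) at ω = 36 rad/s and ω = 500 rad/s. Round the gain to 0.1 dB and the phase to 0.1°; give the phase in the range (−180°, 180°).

At ω = 36 rad/s:
zero (1 + j36·0.02) = 1 + j0.72 → |·| ≈ 1.2322, ∠ ≈ 35.75°
pole (1 + j36·0.25) = 1 + j9 → |·| ≈ 9.0554, ∠ ≈ 83.66°
pole (1 + j36·0.04) = 1 + j1.44 → |·| ≈ 1.7532, ∠ ≈ 55.22°
|H| = 2.5 · 1.2322 / (9.0554 · 1.7532) ≈ 0.19404
Gain = 20 log₁₀(0.19404) ≈ -14.24 dB
∠H = (35.75°) − (83.66° + 55.22°) = -103.13°

At ω = 500 rad/s:
zero (1 + j500·0.02) = 1 + j10 → |·| ≈ 10.05, ∠ ≈ 84.29°
pole (1 + j500·0.25) = 1 + j125 → |·| ≈ 125, ∠ ≈ 89.54°
pole (1 + j500·0.04) = 1 + j20 → |·| ≈ 20.025, ∠ ≈ 87.14°
|H| = 2.5 · 10.05 / (125 · 20.025) ≈ 0.010037
Gain = 20 log₁₀(0.010037) ≈ -39.97 dB
∠H = (84.29°) − (89.54° + 87.14°) = -92.39°

ω = 36: -14.2 dB, -103.1°; ω = 500: -40.0 dB, -92.4°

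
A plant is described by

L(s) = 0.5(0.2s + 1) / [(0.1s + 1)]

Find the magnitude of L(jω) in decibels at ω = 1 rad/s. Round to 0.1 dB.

-5.9 dB

At ω = 1 rad/s:
zero (1 + j1·0.2) = 1 + j0.2 → |·| ≈ 1.0198, ∠ ≈ 11.31°
pole (1 + j1·0.1) = 1 + j0.1 → |·| ≈ 1.005, ∠ ≈ 5.71°
|L| = 0.5 · 1.0198 / (1.005) ≈ 0.50736
Gain = 20 log₁₀(0.50736) ≈ -5.89 dB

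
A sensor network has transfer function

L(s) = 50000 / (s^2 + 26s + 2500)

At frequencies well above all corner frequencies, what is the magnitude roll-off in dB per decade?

Each pole contributes −20 dB/decade at high frequency; each zero contributes +20 dB/decade.
Net: 0 zero(s) − 2 pole(s) → -40 dB/decade.

-40 dB/decade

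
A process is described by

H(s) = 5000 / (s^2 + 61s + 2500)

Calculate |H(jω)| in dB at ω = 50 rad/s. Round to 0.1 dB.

At s = jω = j50:
quadratic: (j50)² + 61·j50 + 2500 = 0 + j3050 → |·| ≈ 3050, ∠ ≈ 90.00°
|H| = 5000 / 3050 ≈ 1.6393
Gain = 20 log₁₀(1.6393) ≈ 4.29 dB

4.3 dB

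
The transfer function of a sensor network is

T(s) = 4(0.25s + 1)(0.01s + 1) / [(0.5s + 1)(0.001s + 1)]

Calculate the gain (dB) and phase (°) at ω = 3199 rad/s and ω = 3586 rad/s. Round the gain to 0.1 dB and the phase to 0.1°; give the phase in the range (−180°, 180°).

ω = 3199: 25.6 dB, 15.5°; ω = 3586: 25.7 dB, 14.0°

At ω = 3199 rad/s:
zero (1 + j3199·0.25) = 1 + j799.75 → |·| ≈ 799.75, ∠ ≈ 89.93°
zero (1 + j3199·0.01) = 1 + j31.99 → |·| ≈ 32.006, ∠ ≈ 88.21°
pole (1 + j3199·0.5) = 1 + j1599.5 → |·| ≈ 1599.5, ∠ ≈ 89.96°
pole (1 + j3199·0.001) = 1 + j3.199 → |·| ≈ 3.3517, ∠ ≈ 72.64°
|T| = 4 · 799.75 · 32.006 / (1599.5 · 3.3517) ≈ 19.098
Gain = 20 log₁₀(19.098) ≈ 25.62 dB
∠T = (89.93° + 88.21°) − (89.96° + 72.64°) = 15.54°

At ω = 3586 rad/s:
zero (1 + j3586·0.25) = 1 + j896.5 → |·| ≈ 896.5, ∠ ≈ 89.94°
zero (1 + j3586·0.01) = 1 + j35.86 → |·| ≈ 35.874, ∠ ≈ 88.40°
pole (1 + j3586·0.5) = 1 + j1793 → |·| ≈ 1793, ∠ ≈ 89.97°
pole (1 + j3586·0.001) = 1 + j3.586 → |·| ≈ 3.7228, ∠ ≈ 74.42°
|T| = 4 · 896.5 · 35.874 / (1793 · 3.7228) ≈ 19.273
Gain = 20 log₁₀(19.273) ≈ 25.70 dB
∠T = (89.94° + 88.40°) − (89.97° + 74.42°) = 13.95°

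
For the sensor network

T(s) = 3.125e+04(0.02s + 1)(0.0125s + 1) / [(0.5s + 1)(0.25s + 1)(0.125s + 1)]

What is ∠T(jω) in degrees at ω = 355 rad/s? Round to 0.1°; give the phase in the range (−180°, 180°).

At ω = 355 rad/s:
zero (1 + j355·0.02) = 1 + j7.1 → |·| ≈ 7.1701, ∠ ≈ 81.98°
zero (1 + j355·0.0125) = 1 + j4.4375 → |·| ≈ 4.5488, ∠ ≈ 77.30°
pole (1 + j355·0.5) = 1 + j177.5 → |·| ≈ 177.5, ∠ ≈ 89.68°
pole (1 + j355·0.25) = 1 + j88.75 → |·| ≈ 88.756, ∠ ≈ 89.35°
pole (1 + j355·0.125) = 1 + j44.375 → |·| ≈ 44.386, ∠ ≈ 88.71°
∠T = (81.98° + 77.30°) − (89.68° + 89.35° + 88.71°) = -108.46°

-108.5°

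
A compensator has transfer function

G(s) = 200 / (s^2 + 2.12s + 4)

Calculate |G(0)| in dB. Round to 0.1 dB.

G(0) = 200 / 4 = 50
20 log₁₀(50) ≈ 33.98 dB

34.0 dB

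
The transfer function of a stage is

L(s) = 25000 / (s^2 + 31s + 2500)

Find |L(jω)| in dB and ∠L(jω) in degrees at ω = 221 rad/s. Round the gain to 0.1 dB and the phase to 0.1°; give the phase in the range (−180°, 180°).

At s = jω = j221:
quadratic: (j221)² + 31·j221 + 2500 = -46341 + j6851 → |·| ≈ 46845, ∠ ≈ 171.59°
|L| = 25000 / 46845 ≈ 0.53367
Gain = 20 log₁₀(0.53367) ≈ -5.45 dB
∠L = 0.00° − 171.59° = -171.59°

-5.5 dB, -171.6°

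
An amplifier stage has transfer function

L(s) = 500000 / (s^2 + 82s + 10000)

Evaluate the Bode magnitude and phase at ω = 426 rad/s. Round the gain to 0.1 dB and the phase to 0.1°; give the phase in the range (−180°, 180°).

At s = jω = j426:
quadratic: (j426)² + 82·j426 + 10000 = -171476 + j34932 → |·| ≈ 1.75e+05, ∠ ≈ 168.49°
|L| = 500000 / 1.75e+05 ≈ 2.8571
Gain = 20 log₁₀(2.8571) ≈ 9.12 dB
∠L = 0.00° − 168.49° = -168.49°

9.1 dB, -168.5°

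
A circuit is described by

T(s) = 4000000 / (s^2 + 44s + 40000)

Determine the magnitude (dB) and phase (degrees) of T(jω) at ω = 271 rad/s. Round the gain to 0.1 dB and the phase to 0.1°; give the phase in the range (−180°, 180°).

41.0 dB, -160.4°

At s = jω = j271:
quadratic: (j271)² + 44·j271 + 40000 = -33441 + j11924 → |·| ≈ 35503, ∠ ≈ 160.38°
|T| = 4000000 / 35503 ≈ 112.67
Gain = 20 log₁₀(112.67) ≈ 41.04 dB
∠T = 0.00° − 160.38° = -160.38°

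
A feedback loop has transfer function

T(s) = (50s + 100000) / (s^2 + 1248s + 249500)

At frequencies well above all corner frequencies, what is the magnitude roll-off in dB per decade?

Each pole contributes −20 dB/decade at high frequency; each zero contributes +20 dB/decade.
Net: 1 zero(s) − 2 pole(s) → -20 dB/decade.

-20 dB/decade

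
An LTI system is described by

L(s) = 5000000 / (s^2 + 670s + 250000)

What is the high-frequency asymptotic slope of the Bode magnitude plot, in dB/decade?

Each pole contributes −20 dB/decade at high frequency; each zero contributes +20 dB/decade.
Net: 0 zero(s) − 2 pole(s) → -40 dB/decade.

-40 dB/decade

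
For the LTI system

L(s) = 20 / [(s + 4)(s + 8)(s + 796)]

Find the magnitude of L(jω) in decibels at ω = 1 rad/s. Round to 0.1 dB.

-62.4 dB

At s = jω = j1:
pole (s+4): 4 + j1 → |·| = √(4²+1²) = √17 ≈ 4.1231, ∠ = arctan(1/4) ≈ 14.04°
pole (s+8): 8 + j1 → |·| = √(8²+1²) = √65 ≈ 8.0623, ∠ = arctan(1/8) ≈ 7.13°
pole (s+796): 796 + j1 → |·| = √(796²+1²) = √633617 ≈ 796, ∠ = arctan(1/796) ≈ 0.07°
|L| = 20 / 26460 ≈ 0.00075586
Gain = 20 log₁₀(0.00075586) ≈ -62.43 dB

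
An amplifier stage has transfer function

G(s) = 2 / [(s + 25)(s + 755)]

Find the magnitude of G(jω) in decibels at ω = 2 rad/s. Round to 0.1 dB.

At s = jω = j2:
pole (s+25): 25 + j2 → |·| = √(25²+2²) = √629 ≈ 25.08, ∠ = arctan(2/25) ≈ 4.57°
pole (s+755): 755 + j2 → |·| = √(755²+2²) = √570029 ≈ 755, ∠ = arctan(2/755) ≈ 0.15°
|G| = 2 / 18935 ≈ 0.00010562
Gain = 20 log₁₀(0.00010562) ≈ -79.53 dB

-79.5 dB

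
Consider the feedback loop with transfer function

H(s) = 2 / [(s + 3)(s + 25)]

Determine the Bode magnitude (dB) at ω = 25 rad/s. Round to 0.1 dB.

-53.0 dB

At s = jω = j25:
pole (s+3): 3 + j25 → |·| = √(3²+25²) = √634 ≈ 25.179, ∠ = arctan(25/3) ≈ 83.16°
pole (s+25): 25 + j25 → |·| = √(25²+25²) = √1250 ≈ 35.355, ∠ = arctan(25/25) ≈ 45.00°
|H| = 2 / 890.2 ≈ 0.0022467
Gain = 20 log₁₀(0.0022467) ≈ -52.97 dB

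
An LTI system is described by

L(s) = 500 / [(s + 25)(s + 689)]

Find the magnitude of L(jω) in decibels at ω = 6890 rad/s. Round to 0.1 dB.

At s = jω = j6890:
pole (s+25): 25 + j6890 → |·| = √(25²+6890²) = √47472725 ≈ 6890, ∠ = arctan(6890/25) ≈ 89.79°
pole (s+689): 689 + j6890 → |·| = √(689²+6890²) = √47946821 ≈ 6924.4, ∠ = arctan(6890/689) ≈ 84.29°
|L| = 500 / 4.7709e+07 ≈ 1.048e-05
Gain = 20 log₁₀(1.048e-05) ≈ -99.59 dB

-99.6 dB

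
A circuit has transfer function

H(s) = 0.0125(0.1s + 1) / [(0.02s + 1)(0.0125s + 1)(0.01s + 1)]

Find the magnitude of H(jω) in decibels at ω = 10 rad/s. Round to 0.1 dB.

-35.3 dB

At ω = 10 rad/s:
zero (1 + j10·0.1) = 1 + j1 → |·| ≈ 1.4142, ∠ ≈ 45.00°
pole (1 + j10·0.02) = 1 + j0.2 → |·| ≈ 1.0198, ∠ ≈ 11.31°
pole (1 + j10·0.0125) = 1 + j0.125 → |·| ≈ 1.0078, ∠ ≈ 7.13°
pole (1 + j10·0.01) = 1 + j0.1 → |·| ≈ 1.005, ∠ ≈ 5.71°
|H| = 0.0125 · 1.4142 / (1.0198 · 1.0078 · 1.005) ≈ 0.017115
Gain = 20 log₁₀(0.017115) ≈ -35.33 dB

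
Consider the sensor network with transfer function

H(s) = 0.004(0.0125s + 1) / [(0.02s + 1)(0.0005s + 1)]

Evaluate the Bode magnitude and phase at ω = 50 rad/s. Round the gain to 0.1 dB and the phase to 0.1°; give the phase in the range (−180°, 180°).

-49.5 dB, -14.4°

At ω = 50 rad/s:
zero (1 + j50·0.0125) = 1 + j0.625 → |·| ≈ 1.1792, ∠ ≈ 32.01°
pole (1 + j50·0.02) = 1 + j1 → |·| ≈ 1.4142, ∠ ≈ 45.00°
pole (1 + j50·0.0005) = 1 + j0.025 → |·| ≈ 1.0003, ∠ ≈ 1.43°
|H| = 0.004 · 1.1792 / (1.4142 · 1.0003) ≈ 0.0033343
Gain = 20 log₁₀(0.0033343) ≈ -49.54 dB
∠H = (32.01°) − (45.00° + 1.43°) = -14.42°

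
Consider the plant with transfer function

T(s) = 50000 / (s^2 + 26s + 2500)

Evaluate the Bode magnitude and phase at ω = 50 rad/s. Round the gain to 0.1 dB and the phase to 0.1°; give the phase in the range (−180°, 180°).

31.7 dB, -90.0°

At s = jω = j50:
quadratic: (j50)² + 26·j50 + 2500 = 0 + j1300 → |·| ≈ 1300, ∠ ≈ 90.00°
|T| = 50000 / 1300 ≈ 38.462
Gain = 20 log₁₀(38.462) ≈ 31.70 dB
∠T = 0.00° − 90.00° = -90.00°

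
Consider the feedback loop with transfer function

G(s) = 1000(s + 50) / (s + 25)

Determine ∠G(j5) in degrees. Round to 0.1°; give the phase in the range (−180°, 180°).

At s = jω = j5:
zero (s+50): 50 + j5 → |·| = √(50²+5²) = √2525 ≈ 50.249, ∠ = arctan(5/50) ≈ 5.71°
pole (s+25): 25 + j5 → |·| = √(25²+5²) = √650 ≈ 25.495, ∠ = arctan(5/25) ≈ 11.31°
∠G = 5.71° − 11.31° = -5.60°

-5.6°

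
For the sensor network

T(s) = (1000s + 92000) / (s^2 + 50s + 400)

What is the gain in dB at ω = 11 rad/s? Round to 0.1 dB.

Substitute s = j11:
Numerator: 1000(j11) + 92000 = 92000 + j11000
Denominator: (j11)^2 + 50(j11) + 400 = 279 + j550
|N| = √(92000² + 11000²) ≈ 92655, ∠N ≈ 6.82°
|D| = √(279² + 550²) ≈ 616.72, ∠D ≈ 63.10°
|T| = 92655 / 616.72 ≈ 150.24
Gain = 20 log₁₀(150.24) ≈ 43.54 dB

43.5 dB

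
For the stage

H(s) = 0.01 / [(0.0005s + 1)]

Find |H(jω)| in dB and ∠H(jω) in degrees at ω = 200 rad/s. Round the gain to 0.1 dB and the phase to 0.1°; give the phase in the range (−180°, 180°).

-40.0 dB, -5.7°

At ω = 200 rad/s:
pole (1 + j200·0.0005) = 1 + j0.1 → |·| ≈ 1.005, ∠ ≈ 5.71°
|H| = 0.01 · 1 / (1.005) ≈ 0.0099502
Gain = 20 log₁₀(0.0099502) ≈ -40.04 dB
∠H = (0°) − (5.71°) = -5.71°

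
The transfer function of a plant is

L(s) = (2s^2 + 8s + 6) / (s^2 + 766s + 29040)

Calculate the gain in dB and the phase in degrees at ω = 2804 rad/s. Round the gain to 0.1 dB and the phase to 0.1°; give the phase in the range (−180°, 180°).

5.7 dB, 15.3°

Substitute s = j2804:
Numerator: 2(j2804)^2 + 8(j2804) + 6 = -15724826 + j22432
Denominator: (j2804)^2 + 766(j2804) + 29040 = -7833376 + j2147864
|N| = √(15724826² + 22432²) ≈ 1.5725e+07, ∠N ≈ 179.92°
|D| = √(7833376² + 2147864²) ≈ 8.1225e+06, ∠D ≈ 164.67°
|L| = 1.5725e+07 / 8.1225e+06 ≈ 1.936
Gain = 20 log₁₀(1.936) ≈ 5.74 dB
∠L = 179.92° − 164.67° = 15.25°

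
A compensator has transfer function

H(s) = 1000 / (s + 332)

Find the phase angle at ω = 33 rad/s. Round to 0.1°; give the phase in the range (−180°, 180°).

-5.7°

At s = jω = j33:
pole (s+332): 332 + j33 → |·| = √(332²+33²) = √111313 ≈ 333.64, ∠ = arctan(33/332) ≈ 5.68°
∠H = 0.00° − 5.68° = -5.68°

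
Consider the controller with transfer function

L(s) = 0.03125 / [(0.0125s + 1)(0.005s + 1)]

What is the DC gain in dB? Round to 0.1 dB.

-30.1 dB

L(0) = 0.03125 · 1 / 1 = 0.03125
20 log₁₀(0.03125) ≈ -30.10 dB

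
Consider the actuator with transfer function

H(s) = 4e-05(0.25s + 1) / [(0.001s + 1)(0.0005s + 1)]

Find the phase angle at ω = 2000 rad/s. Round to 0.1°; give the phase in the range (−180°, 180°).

-18.5°

At ω = 2000 rad/s:
zero (1 + j2000·0.25) = 1 + j500 → |·| ≈ 500, ∠ ≈ 89.89°
pole (1 + j2000·0.001) = 1 + j2 → |·| ≈ 2.2361, ∠ ≈ 63.43°
pole (1 + j2000·0.0005) = 1 + j1 → |·| ≈ 1.4142, ∠ ≈ 45.00°
∠H = (89.89°) − (63.43° + 45.00°) = -18.54°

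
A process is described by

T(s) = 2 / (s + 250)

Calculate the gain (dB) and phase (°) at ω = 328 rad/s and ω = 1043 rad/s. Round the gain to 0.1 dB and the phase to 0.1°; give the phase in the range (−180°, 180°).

ω = 328: -46.3 dB, -52.7°; ω = 1043: -54.6 dB, -76.5°

Substitute s = j328:
Numerator: 2 = 2 + j0
Denominator: (j328) + 250 = 250 + j328
|N| = √(2² + 0²) ≈ 2, ∠N ≈ 0.00°
|D| = √(250² + 328²) ≈ 412.41, ∠D ≈ 52.69°
|T| = 2 / 412.41 ≈ 0.0048495
Gain = 20 log₁₀(0.0048495) ≈ -46.29 dB
∠T = 0.00° − 52.69° = -52.69°

Substitute s = j1043:
Numerator: 2 = 2 + j0
Denominator: (j1043) + 250 = 250 + j1043
|N| = √(2² + 0²) ≈ 2, ∠N ≈ 0.00°
|D| = √(250² + 1043²) ≈ 1072.5, ∠D ≈ 76.52°
|T| = 2 / 1072.5 ≈ 0.0018648
Gain = 20 log₁₀(0.0018648) ≈ -54.59 dB
∠T = 0.00° − 76.52° = -76.52°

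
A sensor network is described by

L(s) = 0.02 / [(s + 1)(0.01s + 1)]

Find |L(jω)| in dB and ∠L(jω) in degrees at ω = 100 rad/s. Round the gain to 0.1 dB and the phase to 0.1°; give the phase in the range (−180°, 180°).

At ω = 100 rad/s:
pole (1 + j100·1) = 1 + j100 → |·| ≈ 100, ∠ ≈ 89.43°
pole (1 + j100·0.01) = 1 + j1 → |·| ≈ 1.4142, ∠ ≈ 45.00°
|L| = 0.02 · 1 / (100 · 1.4142) ≈ 0.00014142
Gain = 20 log₁₀(0.00014142) ≈ -76.99 dB
∠L = (0°) − (89.43° + 45.00°) = -134.43°

-77.0 dB, -134.4°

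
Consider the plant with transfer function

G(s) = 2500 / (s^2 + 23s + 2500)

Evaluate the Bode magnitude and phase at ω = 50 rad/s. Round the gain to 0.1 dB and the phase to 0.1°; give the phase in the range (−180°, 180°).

At s = jω = j50:
quadratic: (j50)² + 23·j50 + 2500 = 0 + j1150 → |·| ≈ 1150, ∠ ≈ 90.00°
|G| = 2500 / 1150 ≈ 2.1739
Gain = 20 log₁₀(2.1739) ≈ 6.74 dB
∠G = 0.00° − 90.00° = -90.00°

6.7 dB, -90.0°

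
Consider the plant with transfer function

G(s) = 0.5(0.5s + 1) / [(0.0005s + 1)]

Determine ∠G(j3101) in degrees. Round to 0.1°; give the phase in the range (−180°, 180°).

32.8°

At ω = 3101 rad/s:
zero (1 + j3101·0.5) = 1 + j1550.5 → |·| ≈ 1550.5, ∠ ≈ 89.96°
pole (1 + j3101·0.0005) = 1 + j1.5505 → |·| ≈ 1.845, ∠ ≈ 57.18°
∠G = (89.96°) − (57.18°) = 32.78°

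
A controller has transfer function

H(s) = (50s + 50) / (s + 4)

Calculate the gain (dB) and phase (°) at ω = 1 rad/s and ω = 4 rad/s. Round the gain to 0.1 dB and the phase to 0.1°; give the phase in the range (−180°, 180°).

Substitute s = j1:
Numerator: 50(j1) + 50 = 50 + j50
Denominator: (j1) + 4 = 4 + j1
|N| = √(50² + 50²) ≈ 70.711, ∠N ≈ 45.00°
|D| = √(4² + 1²) ≈ 4.1231, ∠D ≈ 14.04°
|H| = 70.711 / 4.1231 ≈ 17.15
Gain = 20 log₁₀(17.15) ≈ 24.69 dB
∠H = 45.00° − 14.04° = 30.96°

Substitute s = j4:
Numerator: 50(j4) + 50 = 50 + j200
Denominator: (j4) + 4 = 4 + j4
|N| = √(50² + 200²) ≈ 206.16, ∠N ≈ 75.96°
|D| = √(4² + 4²) ≈ 5.6569, ∠D ≈ 45.00°
|H| = 206.16 / 5.6569 ≈ 36.444
Gain = 20 log₁₀(36.444) ≈ 31.23 dB
∠H = 75.96° − 45.00° = 30.96°

ω = 1: 24.7 dB, 31.0°; ω = 4: 31.2 dB, 31.0°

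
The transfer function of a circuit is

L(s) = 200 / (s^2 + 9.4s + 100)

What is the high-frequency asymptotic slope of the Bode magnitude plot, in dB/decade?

-40 dB/decade

Each pole contributes −20 dB/decade at high frequency; each zero contributes +20 dB/decade.
Net: 0 zero(s) − 2 pole(s) → -40 dB/decade.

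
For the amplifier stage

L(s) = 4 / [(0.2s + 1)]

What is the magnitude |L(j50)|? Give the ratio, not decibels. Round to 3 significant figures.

At ω = 50 rad/s:
pole (1 + j50·0.2) = 1 + j10 → |·| ≈ 10.05, ∠ ≈ 84.29°
|L| = 4 · 1 / (10.05) ≈ 0.39801

0.398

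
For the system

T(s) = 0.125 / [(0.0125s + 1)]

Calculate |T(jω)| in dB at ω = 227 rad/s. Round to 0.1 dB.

-27.6 dB

At ω = 227 rad/s:
pole (1 + j227·0.0125) = 1 + j2.8375 → |·| ≈ 3.0086, ∠ ≈ 70.59°
|T| = 0.125 · 1 / (3.0086) ≈ 0.041548
Gain = 20 log₁₀(0.041548) ≈ -27.63 dB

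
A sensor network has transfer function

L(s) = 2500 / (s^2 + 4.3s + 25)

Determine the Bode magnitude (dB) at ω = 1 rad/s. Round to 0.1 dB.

At s = jω = j1:
quadratic: (j1)² + 4.3·j1 + 25 = 24 + j4.3 → |·| ≈ 24.382, ∠ ≈ 10.16°
|L| = 2500 / 24.382 ≈ 102.53
Gain = 20 log₁₀(102.53) ≈ 40.22 dB

40.2 dB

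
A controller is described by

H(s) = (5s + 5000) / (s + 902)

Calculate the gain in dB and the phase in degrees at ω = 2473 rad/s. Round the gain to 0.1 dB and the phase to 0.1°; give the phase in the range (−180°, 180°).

Substitute s = j2473:
Numerator: 5(j2473) + 5000 = 5000 + j12365
Denominator: (j2473) + 902 = 902 + j2473
|N| = √(5000² + 12365²) ≈ 13338, ∠N ≈ 67.98°
|D| = √(902² + 2473²) ≈ 2632.4, ∠D ≈ 69.96°
|H| = 13338 / 2632.4 ≈ 5.0669
Gain = 20 log₁₀(5.0669) ≈ 14.09 dB
∠H = 67.98° − 69.96° = -1.98°

14.1 dB, -2.0°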